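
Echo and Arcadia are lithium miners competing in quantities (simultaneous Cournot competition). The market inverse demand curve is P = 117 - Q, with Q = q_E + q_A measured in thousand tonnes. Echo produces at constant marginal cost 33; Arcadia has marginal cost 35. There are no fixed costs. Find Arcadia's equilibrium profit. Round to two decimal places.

711.11

Echo's profit: π_E = (117 - Q)q_E - (33q_E). Setting ∂π_E/∂q_E = 0: 84 - 2q_E - (q_A) = 0.
Arcadia's profit: π_A = (117 - Q)q_A - (35q_A). Setting ∂π_A/∂q_A = 0: 82 - 2q_A - (q_E) = 0.
Best responses: q_E = (84 - q_A)/2, q_A = (82 - q_E)/2.
Substituting one into the other gives q_E = 86/3 and q_A = 80/3.
Price P = 117 - 166/3 = 185/3.
Arcadia's profit: (185/3 - 35)·(80/3) = 711.1111.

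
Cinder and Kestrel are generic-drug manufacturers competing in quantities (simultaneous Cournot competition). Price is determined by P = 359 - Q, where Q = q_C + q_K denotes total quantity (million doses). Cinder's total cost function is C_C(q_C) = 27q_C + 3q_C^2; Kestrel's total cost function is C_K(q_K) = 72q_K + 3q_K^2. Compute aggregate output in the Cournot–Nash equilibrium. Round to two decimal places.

Cinder's profit: π_C = (359 - Q)q_C - (27q_C + 3q_C²). Setting ∂π_C/∂q_C = 0: 332 - 8q_C - (q_K) = 0.
Kestrel's profit: π_K = (359 - Q)q_K - (72q_K + 3q_K²). Setting ∂π_K/∂q_K = 0: 287 - 8q_K - (q_C) = 0.
Best responses: q_C = (332 - q_K)/8, q_K = (287 - q_C)/8.
Substituting one into the other gives q_C = 37.6032 and q_K = 1964/63.
Total output Q = 37.6032 + 1964/63 = 619/9.

68.78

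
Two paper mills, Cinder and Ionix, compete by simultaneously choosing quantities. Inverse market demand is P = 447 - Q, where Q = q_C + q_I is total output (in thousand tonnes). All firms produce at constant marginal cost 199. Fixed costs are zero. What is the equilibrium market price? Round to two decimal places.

Each firm earns π_i = (447 - Q)q_i - 199q_i.
Setting ∂π_i/∂q_i = 0 with rivals' quantities fixed: 248 - 2q_i - q_j = 0.
By symmetry each firm produces the same amount; substituting q_j = q_i yields q_i = 248/3.
Total output Q = 496/3, so price P = 447 - 496/3 = 845/3.

281.67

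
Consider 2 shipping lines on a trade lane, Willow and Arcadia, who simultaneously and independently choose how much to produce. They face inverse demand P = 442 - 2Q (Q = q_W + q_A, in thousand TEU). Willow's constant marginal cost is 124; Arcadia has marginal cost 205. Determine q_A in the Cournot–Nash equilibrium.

Willow's profit: π_W = (442 - 2Q)q_W - (124q_W). Setting ∂π_W/∂q_W = 0: 318 - 4q_W - 2(q_A) = 0.
Arcadia's profit: π_A = (442 - 2Q)q_A - (205q_A). Setting ∂π_A/∂q_A = 0: 237 - 4q_A - 2(q_W) = 0.
Best responses: q_W = (318 - 2q_A)/4, q_A = (237 - 2q_W)/4.
Solving the pair: q_W = 133/2, q_A = 26.

26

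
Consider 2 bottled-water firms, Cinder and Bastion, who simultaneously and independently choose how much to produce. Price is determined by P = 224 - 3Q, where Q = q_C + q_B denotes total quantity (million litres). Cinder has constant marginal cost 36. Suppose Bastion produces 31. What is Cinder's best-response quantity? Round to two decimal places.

With the rival's output fixed at 31, Cinder's profit is π_C = (224 - 3·31 - 3q_C)q_C - (36q_C) = (131 - 3q_C)q_C - (36q_C).
∂π_C/∂q_C = 95 - 6q_C = 0, so q_C = 95/6.

15.83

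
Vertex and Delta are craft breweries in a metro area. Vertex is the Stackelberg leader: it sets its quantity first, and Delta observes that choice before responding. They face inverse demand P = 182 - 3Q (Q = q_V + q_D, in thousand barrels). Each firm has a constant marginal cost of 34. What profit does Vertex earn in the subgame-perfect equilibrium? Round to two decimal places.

912.67

Solve by backward induction. Given q_V, the follower Delta maximises π_D = (182 - 3q_V - 3q_D)q_D - 34q_D.
Follower FOC: 148 - 3q_V - 6q_D = 0, so q_D(q_V) = (148 - 3q_V)/6.
The leader anticipates this reaction. Substituting into P = 182 - 3Q gives P = 108 - (3/2)q_V, so π_V = (108 - (3/2)q_V)q_V - 34q_V.
The leader's first-order condition 74 - 3q_V = 0 yields q_V = 74/3.
Then q_D = (148 - 3·(74/3))/6 = 37/3.
Price P = 182 - 3·37 = 71.
Vertex's profit: (71 - 34)·(74/3) = 912.6667.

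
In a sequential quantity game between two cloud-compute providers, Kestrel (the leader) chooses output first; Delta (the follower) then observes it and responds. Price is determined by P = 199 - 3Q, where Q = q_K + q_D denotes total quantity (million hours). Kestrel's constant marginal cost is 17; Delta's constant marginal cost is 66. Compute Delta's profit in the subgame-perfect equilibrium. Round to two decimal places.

The follower Delta best-responds to any q_K: π_D = (199 - 3Q)q_D - 66q_D.
Follower FOC: 133 - 3q_K - 6q_D = 0, so q_D(q_K) = (133 - 3q_K)/6.
Kestrel substitutes q_D(q_K) into its own profit: π_K = q_K(199 - 3q_K - (133 - 3q_K)/2) - 17q_K = (265/2 - (3/2)q_K)q_K - 17q_K.
Maximising: ∂π_K/∂q_K = 231/2 - 3q_K = 0, giving q_K = 77/2.
Then q_D = (133 - 3·(77/2))/6 = 35/12.
Price P = 199 - 3·(497/12) = 299/4.
Delta's profit: (299/4 - 66)·(35/12) = 1225/48.

25.52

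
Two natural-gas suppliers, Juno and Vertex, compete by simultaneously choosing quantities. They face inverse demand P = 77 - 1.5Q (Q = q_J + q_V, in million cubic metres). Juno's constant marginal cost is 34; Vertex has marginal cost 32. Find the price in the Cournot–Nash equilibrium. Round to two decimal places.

Juno's profit: π_J = (77 - 1.5Q)q_J - (34q_J). Setting ∂π_J/∂q_J = 0: 43 - 3q_J - (3/2)(q_V) = 0.
Vertex's first-order condition: 45 - 3q_V - (3/2)(q_J) = 0.
So q_J = (43 - (3/2)q_V)/3 and q_V = (45 - (3/2)q_J)/3.
Substituting one into the other gives q_J = 82/9 and q_V = 94/9.
Total output Q = 176/9, so price P = 77 - (3/2)·(176/9) = 143/3.

47.67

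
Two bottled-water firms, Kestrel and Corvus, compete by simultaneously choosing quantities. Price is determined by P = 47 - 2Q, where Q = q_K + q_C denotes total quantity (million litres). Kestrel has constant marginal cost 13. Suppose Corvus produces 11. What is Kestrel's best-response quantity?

With the rival's output fixed at 11, Kestrel's profit is π_K = (47 - 2·11 - 2q_K)q_K - (13q_K) = (25 - 2q_K)q_K - (13q_K).
∂π_K/∂q_K = 12 - 4q_K = 0, so q_K = 3.

3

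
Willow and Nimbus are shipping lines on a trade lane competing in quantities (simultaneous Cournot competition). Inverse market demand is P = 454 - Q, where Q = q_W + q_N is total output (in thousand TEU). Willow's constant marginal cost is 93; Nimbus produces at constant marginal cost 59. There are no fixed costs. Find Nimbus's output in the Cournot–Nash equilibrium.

143

Willow's profit: π_W = (454 - Q)q_W - (93q_W). Setting ∂π_W/∂q_W = 0: 361 - 2q_W - (q_N) = 0.
Nimbus's profit: π_N = (454 - Q)q_N - (59q_N). Setting ∂π_N/∂q_N = 0: 395 - 2q_N - (q_W) = 0.
Rearranging gives the reaction functions q_W = (361 - q_N)/2 and q_N = (395 - q_W)/2.
Substituting one into the other gives q_W = 109 and q_N = 143.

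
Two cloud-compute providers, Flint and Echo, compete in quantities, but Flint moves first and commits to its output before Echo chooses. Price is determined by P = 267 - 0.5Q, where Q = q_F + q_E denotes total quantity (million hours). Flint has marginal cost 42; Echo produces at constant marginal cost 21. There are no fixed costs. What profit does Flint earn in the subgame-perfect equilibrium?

10404

Solve by backward induction. Given q_F, the follower Echo maximises π_E = (267 - (1/2)q_F - (1/2)q_E)q_E - 21q_E.
∂π_E/∂q_E = 246 - (1/2)q_F - q_E = 0 gives the reaction function q_E = (246 - (1/2)q_F).
Flint substitutes q_E(q_F) into its own profit: π_F = q_F(267 - (1/2)q_F - (246 - (1/2)q_F)/2) - 42q_F = (144 - (1/4)q_F)q_F - 42q_F.
Leader FOC: 102 - (1/2)q_F = 0, so q_F = 204.
Then q_E = (246 - (1/2)·204) = 144.
Price P = 267 - (1/2)·348 = 93.
Flint's profit: (93 - 42)·204 = 10404.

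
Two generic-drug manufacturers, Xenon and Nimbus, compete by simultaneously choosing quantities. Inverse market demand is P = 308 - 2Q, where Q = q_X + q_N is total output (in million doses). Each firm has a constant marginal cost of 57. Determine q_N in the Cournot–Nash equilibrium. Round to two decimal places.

41.83

A representative firm's profit is π_i = q_i(308 - 2Q) - 57q_i.
First-order condition (treating rivals' output as given): 251 - 4q_i - 2q_j = 0.
With identical firms every q_j equals q_i, so q_j = q_i and 251 = 6q_i, giving q_i = 251/6.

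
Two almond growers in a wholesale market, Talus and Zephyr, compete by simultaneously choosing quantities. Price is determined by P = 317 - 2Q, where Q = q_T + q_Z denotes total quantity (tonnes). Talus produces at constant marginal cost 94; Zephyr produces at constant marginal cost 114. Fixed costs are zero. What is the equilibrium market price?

Talus's profit: π_T = (317 - 2Q)q_T - (94q_T). Setting ∂π_T/∂q_T = 0: 223 - 4q_T - 2(q_Z) = 0.
Zephyr's profit: π_Z = (317 - 2Q)q_Z - (114q_Z). Setting ∂π_Z/∂q_Z = 0: 203 - 4q_Z - 2(q_T) = 0.
Rearranging gives the reaction functions q_T = (223 - 2q_Z)/4 and q_Z = (203 - 2q_T)/4.
Substituting one into the other gives q_T = 81/2 and q_Z = 61/2.
Total output Q = 71, so price P = 317 - 2·71 = 175.

175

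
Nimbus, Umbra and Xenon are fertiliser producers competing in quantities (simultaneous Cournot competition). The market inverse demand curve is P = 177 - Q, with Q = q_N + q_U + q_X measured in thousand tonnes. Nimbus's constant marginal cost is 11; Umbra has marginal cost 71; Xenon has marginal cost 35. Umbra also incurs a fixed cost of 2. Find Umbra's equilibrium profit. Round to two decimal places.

Nimbus's profit: π_N = (177 - Q)q_N - (11q_N). Setting ∂π_N/∂q_N = 0: 166 - 2q_N - (q_U + q_X) = 0.
Umbra's first-order condition: 106 - 2q_U - (q_N + q_X) = 0.
Xenon's first-order condition: 142 - 2q_X - (q_N + q_U) = 0.
Summing all 3 equations gives 414 − 4Q = 0, hence Q = 207/2.
Back-substituting: q_N = (166 − 207/2) = 125/2, q_U = (106 − 207/2) = 5/2, q_X = (142 − 207/2) = 77/2.
Price P = 177 - 207/2 = 147/2.
Umbra's profit: (147/2 - 71)·(5/2) - 2 = 17/4.

4.25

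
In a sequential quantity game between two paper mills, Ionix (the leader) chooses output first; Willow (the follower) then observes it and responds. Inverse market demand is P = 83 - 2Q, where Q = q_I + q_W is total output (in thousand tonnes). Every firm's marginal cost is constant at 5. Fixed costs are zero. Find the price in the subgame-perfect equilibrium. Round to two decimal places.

24.50

The follower Willow best-responds to any q_I: π_W = (83 - 2Q)q_W - 5q_W.
Setting the follower's marginal profit to zero, 78 - 2q_I - 4q_W = 0, i.e. q_W = (78 - 2q_I)/4.
The leader anticipates this reaction. Substituting into P = 83 - 2Q gives P = 44 - q_I, so π_I = (44 - q_I)q_I - 5q_I.
Maximising: ∂π_I/∂q_I = 39 - 2q_I = 0, giving q_I = 39/2.
Then q_W = (78 - 2·(39/2))/4 = 39/4.
Total output Q = 117/4, so price P = 83 - 2·(117/4) = 49/2.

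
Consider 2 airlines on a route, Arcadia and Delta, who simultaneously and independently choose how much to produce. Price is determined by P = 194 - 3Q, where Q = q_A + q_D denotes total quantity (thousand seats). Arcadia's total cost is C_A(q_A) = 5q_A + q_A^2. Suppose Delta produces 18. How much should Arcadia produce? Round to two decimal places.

With the rival's output fixed at 18, Arcadia's profit is π_A = (194 - 3·18 - 3q_A)q_A - (5q_A + q_A²) = (140 - 3q_A)q_A - (5q_A + q_A²).
∂π_A/∂q_A = 135 - 8q_A = 0, so q_A = 135/8.

16.88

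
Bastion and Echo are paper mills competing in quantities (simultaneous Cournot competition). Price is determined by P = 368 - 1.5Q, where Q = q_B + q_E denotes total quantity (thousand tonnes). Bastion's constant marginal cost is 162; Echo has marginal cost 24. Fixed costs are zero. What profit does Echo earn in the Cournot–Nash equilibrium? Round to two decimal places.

17209.19

Bastion's profit: π_B = (368 - 1.5Q)q_B - (162q_B). Setting ∂π_B/∂q_B = 0: 206 - 3q_B - (3/2)(q_E) = 0.
Echo's profit: π_E = (368 - 1.5Q)q_E - (24q_E). Setting ∂π_E/∂q_E = 0: 344 - 3q_E - (3/2)(q_B) = 0.
Rearranging gives the reaction functions q_B = (206 - (3/2)q_E)/3 and q_E = (344 - (3/2)q_B)/3.
Substituting one into the other gives q_B = 136/9 and q_E = 964/9.
Price P = 368 - (3/2)·(1100/9) = 554/3.
Echo's profit: (554/3 - 24)·(964/9) = 17209.1852.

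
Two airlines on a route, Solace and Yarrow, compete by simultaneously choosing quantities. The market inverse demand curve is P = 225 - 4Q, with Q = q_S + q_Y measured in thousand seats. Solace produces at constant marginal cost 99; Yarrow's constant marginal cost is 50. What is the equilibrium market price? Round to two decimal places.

124.67

Solace's profit: π_S = (225 - 4Q)q_S - (99q_S). Setting ∂π_S/∂q_S = 0: 126 - 8q_S - 4(q_Y) = 0.
Yarrow's first-order condition: 175 - 8q_Y - 4(q_S) = 0.
Best responses: q_S = (126 - 4q_Y)/8, q_Y = (175 - 4q_S)/8.
Solving the pair: q_S = 77/12, q_Y = 56/3.
Total output Q = 301/12, so price P = 225 - 4·(301/12) = 374/3.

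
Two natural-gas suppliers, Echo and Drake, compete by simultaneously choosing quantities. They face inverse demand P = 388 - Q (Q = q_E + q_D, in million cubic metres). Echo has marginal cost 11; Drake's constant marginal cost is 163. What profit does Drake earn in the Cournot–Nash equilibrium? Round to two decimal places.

Echo's profit: π_E = (388 - Q)q_E - (11q_E). Setting ∂π_E/∂q_E = 0: 377 - 2q_E - (q_D) = 0.
Drake's first-order condition: 225 - 2q_D - (q_E) = 0.
So q_E = (377 - q_D)/2 and q_D = (225 - q_E)/2.
Substituting one into the other gives q_E = 529/3 and q_D = 73/3.
Price P = 388 - 602/3 = 562/3.
Drake's profit: (562/3 - 163)·(73/3) = 592.1111.

592.11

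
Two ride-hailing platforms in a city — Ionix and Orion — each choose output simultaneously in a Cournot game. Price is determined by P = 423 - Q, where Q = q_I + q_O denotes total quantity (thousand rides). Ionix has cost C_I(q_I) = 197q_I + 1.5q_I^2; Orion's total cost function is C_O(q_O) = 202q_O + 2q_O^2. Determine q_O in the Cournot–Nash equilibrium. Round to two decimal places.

30.31

Ionix's profit: π_I = (423 - Q)q_I - (197q_I + (3/2)q_I²). Setting ∂π_I/∂q_I = 0: 226 - 5q_I - (q_O) = 0.
Orion's profit: π_O = (423 - Q)q_O - (202q_O + 2q_O²). Setting ∂π_O/∂q_O = 0: 221 - 6q_O - (q_I) = 0.
Best responses: q_I = (226 - q_O)/5, q_O = (221 - q_I)/6.
Solving the pair: q_I = 1135/29, q_O = 879/29.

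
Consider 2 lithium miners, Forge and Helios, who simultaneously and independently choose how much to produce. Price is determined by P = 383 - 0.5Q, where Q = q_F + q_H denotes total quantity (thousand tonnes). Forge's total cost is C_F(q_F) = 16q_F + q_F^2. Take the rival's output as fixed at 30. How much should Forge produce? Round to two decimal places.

117.33

With the rival's output fixed at 30, Forge's profit is π_F = (383 - (1/2)·30 - (1/2)q_F)q_F - (16q_F + q_F²) = (368 - (1/2)q_F)q_F - (16q_F + q_F²).
∂π_F/∂q_F = 352 - 3q_F = 0, so q_F = 352/3.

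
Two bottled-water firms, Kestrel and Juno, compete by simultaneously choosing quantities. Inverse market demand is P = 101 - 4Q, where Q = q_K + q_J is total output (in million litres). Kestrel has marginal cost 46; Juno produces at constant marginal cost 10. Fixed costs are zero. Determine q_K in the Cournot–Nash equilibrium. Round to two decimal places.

1.58

Kestrel's profit: π_K = (101 - 4Q)q_K - (46q_K). Setting ∂π_K/∂q_K = 0: 55 - 8q_K - 4(q_J) = 0.
Juno's first-order condition: 91 - 8q_J - 4(q_K) = 0.
Rearranging gives the reaction functions q_K = (55 - 4q_J)/8 and q_J = (91 - 4q_K)/8.
Solving the pair: q_K = 19/12, q_J = 127/12.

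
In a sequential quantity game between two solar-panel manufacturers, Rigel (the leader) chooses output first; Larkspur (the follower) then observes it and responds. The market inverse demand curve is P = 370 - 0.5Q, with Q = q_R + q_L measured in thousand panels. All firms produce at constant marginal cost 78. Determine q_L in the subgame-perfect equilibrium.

146

Solve by backward induction. Given q_R, the follower Larkspur maximises π_L = (370 - (1/2)q_R - (1/2)q_L)q_L - 78q_L.
∂π_L/∂q_L = 292 - (1/2)q_R - q_L = 0 gives the reaction function q_L = (292 - (1/2)q_R).
Rigel substitutes q_L(q_R) into its own profit: π_R = q_R(370 - (1/2)q_R - (292 - (1/2)q_R)/2) - 78q_R = (224 - (1/4)q_R)q_R - 78q_R.
Maximising: ∂π_R/∂q_R = 146 - (1/2)q_R = 0, giving q_R = 292.
Then q_L = (292 - (1/2)·292) = 146.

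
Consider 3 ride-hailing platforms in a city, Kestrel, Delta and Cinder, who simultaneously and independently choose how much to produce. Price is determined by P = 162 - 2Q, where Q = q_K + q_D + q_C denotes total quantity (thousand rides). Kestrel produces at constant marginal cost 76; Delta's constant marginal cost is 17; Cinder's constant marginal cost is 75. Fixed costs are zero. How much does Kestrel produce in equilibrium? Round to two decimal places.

Kestrel's profit: π_K = (162 - 2Q)q_K - (76q_K). Setting ∂π_K/∂q_K = 0: 86 - 4q_K - 2(q_D + q_C) = 0.
Delta's first-order condition: 145 - 4q_D - 2(q_K + q_C) = 0.
Cinder's first-order condition: 87 - 4q_C - 2(q_K + q_D) = 0.
Summing all 3 equations gives 318 − 8Q = 0, hence Q = 159/4.
Back-substituting: q_K = (86 − 159/2)/2 = 13/4, q_D = (145 − 159/2)/2 = 131/4, q_C = (87 − 159/2)/2 = 15/4.

3.25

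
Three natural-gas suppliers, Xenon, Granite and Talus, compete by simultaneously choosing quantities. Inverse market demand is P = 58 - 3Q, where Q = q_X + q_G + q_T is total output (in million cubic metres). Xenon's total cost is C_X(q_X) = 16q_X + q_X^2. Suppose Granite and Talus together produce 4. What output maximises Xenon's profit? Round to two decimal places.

With rivals' combined output fixed at 4, Xenon's profit is π_X = (58 - 3·4 - 3q_X)q_X - (16q_X + q_X²) = (46 - 3q_X)q_X - (16q_X + q_X²).
∂π_X/∂q_X = 30 - 8q_X = 0, so q_X = 15/4.

3.75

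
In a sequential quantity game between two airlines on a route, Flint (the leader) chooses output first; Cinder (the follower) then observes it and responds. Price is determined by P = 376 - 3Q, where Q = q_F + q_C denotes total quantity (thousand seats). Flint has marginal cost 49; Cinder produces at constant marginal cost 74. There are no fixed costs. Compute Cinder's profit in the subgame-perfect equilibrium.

The follower Cinder best-responds to any q_F: π_C = (376 - 3Q)q_C - 74q_C.
Setting the follower's marginal profit to zero, 302 - 3q_F - 6q_C = 0, i.e. q_C = (302 - 3q_F)/6.
Flint substitutes q_C(q_F) into its own profit: π_F = q_F(376 - 3q_F - (302 - 3q_F)/2) - 49q_F = (225 - (3/2)q_F)q_F - 49q_F.
Leader FOC: 176 - 3q_F = 0, so q_F = 176/3.
Then q_C = (302 - 3·(176/3))/6 = 21.
Price P = 376 - 3·(239/3) = 137.
Cinder's profit: (137 - 74)·21 = 1323.

1323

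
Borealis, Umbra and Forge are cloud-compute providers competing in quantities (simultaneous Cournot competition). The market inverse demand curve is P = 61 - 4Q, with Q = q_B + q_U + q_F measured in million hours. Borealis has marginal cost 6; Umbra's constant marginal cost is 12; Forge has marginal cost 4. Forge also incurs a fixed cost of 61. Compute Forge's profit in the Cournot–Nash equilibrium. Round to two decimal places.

9.14

Borealis's profit: π_B = (61 - 4Q)q_B - (6q_B). Setting ∂π_B/∂q_B = 0: 55 - 8q_B - 4(q_U + q_F) = 0.
Umbra's first-order condition: 49 - 8q_U - 4(q_B + q_F) = 0.
Forge's profit: π_F = (61 - 4Q)q_F - (4q_F). Setting ∂π_F/∂q_F = 0: 57 - 8q_F - 4(q_B + q_U) = 0.
Adding the 3 conditions: 161 − 8Q − 8Q = 0, i.e. Q = 161/16.
Back-substituting: q_B = (55 − 161/4)/4 = 59/16, q_U = (49 − 161/4)/4 = 35/16, q_F = (57 − 161/4)/4 = 67/16.
Price P = 61 - 4·(161/16) = 83/4.
Forge's profit: (83/4 - 4)·(67/16) - 61 = 585/64.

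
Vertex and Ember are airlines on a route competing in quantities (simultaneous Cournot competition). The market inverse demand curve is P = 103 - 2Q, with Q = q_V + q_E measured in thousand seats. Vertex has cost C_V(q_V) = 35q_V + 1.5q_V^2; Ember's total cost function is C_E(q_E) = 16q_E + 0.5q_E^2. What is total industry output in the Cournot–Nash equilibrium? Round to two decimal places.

Vertex's profit: π_V = (103 - 2Q)q_V - (35q_V + (3/2)q_V²). Setting ∂π_V/∂q_V = 0: 68 - 7q_V - 2(q_E) = 0.
Ember's first-order condition: 87 - 5q_E - 2(q_V) = 0.
So q_V = (68 - 2q_E)/7 and q_E = (87 - 2q_V)/5.
Substituting one into the other gives q_V = 166/31 and q_E = 473/31.
Total output Q = 166/31 + 473/31 = 639/31.

20.61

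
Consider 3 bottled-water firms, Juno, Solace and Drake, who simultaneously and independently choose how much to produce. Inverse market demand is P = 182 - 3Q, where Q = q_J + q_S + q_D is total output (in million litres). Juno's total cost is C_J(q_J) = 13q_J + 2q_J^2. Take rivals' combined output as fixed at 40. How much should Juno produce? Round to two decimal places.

4.90

With rivals' combined output fixed at 40, Juno's profit is π_J = (182 - 3·40 - 3q_J)q_J - (13q_J + 2q_J²) = (62 - 3q_J)q_J - (13q_J + 2q_J²).
∂π_J/∂q_J = 49 - 10q_J = 0, so q_J = 49/10.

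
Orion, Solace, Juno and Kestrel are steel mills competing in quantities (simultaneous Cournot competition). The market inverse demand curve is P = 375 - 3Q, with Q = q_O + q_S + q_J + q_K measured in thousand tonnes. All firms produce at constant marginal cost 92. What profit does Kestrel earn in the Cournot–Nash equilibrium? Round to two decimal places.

1067.85

A representative firm's profit is π_i = q_i(375 - 3Q) - 92q_i.
First-order condition (treating rivals' output as given): 283 - 6q_i - 3·Σ_{j≠i} q_j = 0.
By symmetry each firm produces the same amount; substituting Σ_{j≠i} q_j = 3q_i yields q_i = 283/15.
Price P = 375 - 3·(1132/15) = 743/5.
Kestrel's profit: (743/5 - 92)·(283/15) = 1067.8533.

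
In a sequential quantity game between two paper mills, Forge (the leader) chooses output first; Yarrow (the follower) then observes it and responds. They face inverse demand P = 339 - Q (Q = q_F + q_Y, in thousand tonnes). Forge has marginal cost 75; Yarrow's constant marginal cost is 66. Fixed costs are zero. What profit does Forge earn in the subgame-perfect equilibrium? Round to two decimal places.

Solve by backward induction. Given q_F, the follower Yarrow maximises π_Y = (339 - q_F - q_Y)q_Y - 66q_Y.
∂π_Y/∂q_Y = 273 - q_F - 2q_Y = 0 gives the reaction function q_Y = (273 - q_F)/2.
The leader anticipates this reaction. Substituting into P = 339 - Q gives P = 405/2 - (1/2)q_F, so π_F = (405/2 - (1/2)q_F)q_F - 75q_F.
The leader's first-order condition 255/2 - q_F = 0 yields q_F = 255/2.
Then q_Y = (273 - 255/2)/2 = 291/4.
Price P = 339 - 801/4 = 555/4.
Forge's profit: (555/4 - 75)·(255/2) = 8128.1250.

8128.13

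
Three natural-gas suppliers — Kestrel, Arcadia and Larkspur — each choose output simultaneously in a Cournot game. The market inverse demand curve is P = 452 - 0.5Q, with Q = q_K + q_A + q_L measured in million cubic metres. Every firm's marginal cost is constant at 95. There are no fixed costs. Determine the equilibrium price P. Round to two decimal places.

184.25

A representative firm's profit is π_i = q_i(452 - 0.5Q) - 95q_i.
Setting ∂π_i/∂q_i = 0 with rivals' quantities fixed: 357 - q_i - (1/2)·Σ_{j≠i} q_j = 0.
With identical firms every q_j equals q_i, so Σ_{j≠i} q_j = 2q_i and 357 = 2q_i, giving q_i = 357/2.
Total output Q = 1071/2, so price P = 452 - (1/2)·(1071/2) = 737/4.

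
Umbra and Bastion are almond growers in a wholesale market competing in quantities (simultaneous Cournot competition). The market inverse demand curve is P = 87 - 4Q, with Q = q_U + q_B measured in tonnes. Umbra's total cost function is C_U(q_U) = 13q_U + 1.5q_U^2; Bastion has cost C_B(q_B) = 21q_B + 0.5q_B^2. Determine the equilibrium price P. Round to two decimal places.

Umbra's profit: π_U = (87 - 4Q)q_U - (13q_U + (3/2)q_U²). Setting ∂π_U/∂q_U = 0: 74 - 11q_U - 4(q_B) = 0.
Bastion's first-order condition: 66 - 9q_B - 4(q_U) = 0.
So q_U = (74 - 4q_B)/11 and q_B = (66 - 4q_U)/9.
Substituting one into the other gives q_U = 402/83 and q_B = 430/83.
Total output Q = 832/83, so price P = 87 - 4·(832/83) = 46.9036.

46.90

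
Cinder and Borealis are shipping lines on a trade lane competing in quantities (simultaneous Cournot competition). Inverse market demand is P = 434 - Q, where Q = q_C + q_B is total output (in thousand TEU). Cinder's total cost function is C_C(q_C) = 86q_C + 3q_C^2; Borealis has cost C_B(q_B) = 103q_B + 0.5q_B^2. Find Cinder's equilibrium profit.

Cinder's profit: π_C = (434 - Q)q_C - (86q_C + 3q_C²). Setting ∂π_C/∂q_C = 0: 348 - 8q_C - (q_B) = 0.
Borealis's first-order condition: 331 - 3q_B - (q_C) = 0.
Rearranging gives the reaction functions q_C = (348 - q_B)/8 and q_B = (331 - q_C)/3.
Solving the pair: q_C = 31, q_B = 100.
Price P = 434 - 131 = 303.
Cinder's profit: 303·31 - 86·31 - 3·31² = 3844.

3844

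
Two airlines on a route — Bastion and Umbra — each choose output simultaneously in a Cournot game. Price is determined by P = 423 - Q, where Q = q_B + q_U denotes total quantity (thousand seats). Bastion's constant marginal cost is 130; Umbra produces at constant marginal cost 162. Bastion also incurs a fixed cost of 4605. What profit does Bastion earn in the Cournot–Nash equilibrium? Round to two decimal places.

7131.11

Bastion's profit: π_B = (423 - Q)q_B - (130q_B). Setting ∂π_B/∂q_B = 0: 293 - 2q_B - (q_U) = 0.
Umbra's first-order condition: 261 - 2q_U - (q_B) = 0.
So q_B = (293 - q_U)/2 and q_U = (261 - q_B)/2.
Solving the pair: q_B = 325/3, q_U = 229/3.
Price P = 423 - 554/3 = 715/3.
Bastion's profit: (715/3 - 130)·(325/3) - 4605 = 7131.1111.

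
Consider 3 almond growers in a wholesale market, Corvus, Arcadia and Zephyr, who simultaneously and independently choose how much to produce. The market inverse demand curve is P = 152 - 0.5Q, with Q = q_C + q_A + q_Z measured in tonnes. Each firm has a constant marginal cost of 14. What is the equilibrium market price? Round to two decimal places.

48.50

A representative firm's profit is π_i = q_i(152 - 0.5Q) - 14q_i.
Setting ∂π_i/∂q_i = 0 with rivals' quantities fixed: 138 - q_i - (1/2)·Σ_{j≠i} q_j = 0.
With identical firms every q_j equals q_i, so Σ_{j≠i} q_j = 2q_i and 138 = 2q_i, giving q_i = 69.
Total output Q = 207, so price P = 152 - (1/2)·207 = 97/2.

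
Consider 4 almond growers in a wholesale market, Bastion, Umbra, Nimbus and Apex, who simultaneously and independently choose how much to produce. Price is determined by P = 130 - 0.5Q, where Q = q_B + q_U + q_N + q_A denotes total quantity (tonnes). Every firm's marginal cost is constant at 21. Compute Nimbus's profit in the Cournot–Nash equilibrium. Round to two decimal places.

950.48

Each firm earns π_i = (130 - 0.5Q)q_i - 21q_i.
First-order condition (treating rivals' output as given): 109 - q_i - (1/2)·Σ_{j≠i} q_j = 0.
By symmetry each firm produces the same amount; substituting Σ_{j≠i} q_j = 3q_i yields q_i = 109/(5/2) = 218/5.
Price P = 130 - (1/2)·(872/5) = 214/5.
Nimbus's profit: (214/5 - 21)·(218/5) = 950.4800.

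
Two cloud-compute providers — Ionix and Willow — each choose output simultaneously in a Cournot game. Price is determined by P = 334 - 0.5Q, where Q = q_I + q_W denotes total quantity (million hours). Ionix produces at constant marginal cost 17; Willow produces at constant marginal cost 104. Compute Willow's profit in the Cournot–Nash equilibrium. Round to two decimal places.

4544.22

Ionix's profit: π_I = (334 - 0.5Q)q_I - (17q_I). Setting ∂π_I/∂q_I = 0: 317 - q_I - (1/2)(q_W) = 0.
Willow's first-order condition: 230 - q_W - (1/2)(q_I) = 0.
So q_I = (317 - (1/2)q_W) and q_W = (230 - (1/2)q_I).
Substituting one into the other gives q_I = 808/3 and q_W = 286/3.
Price P = 334 - (1/2)·(1094/3) = 455/3.
Willow's profit: (455/3 - 104)·(286/3) = 4544.2222.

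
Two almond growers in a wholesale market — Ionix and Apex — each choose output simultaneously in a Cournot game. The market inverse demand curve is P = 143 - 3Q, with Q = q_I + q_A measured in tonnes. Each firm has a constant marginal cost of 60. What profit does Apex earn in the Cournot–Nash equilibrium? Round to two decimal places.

Each firm earns π_i = (143 - 3Q)q_i - 60q_i.
Setting ∂π_i/∂q_i = 0 with rivals' quantities fixed: 83 - 6q_i - 3q_j = 0.
By symmetry each firm produces the same amount; substituting q_j = q_i yields q_i = 83/9.
Price P = 143 - 3·(166/9) = 263/3.
Apex's profit: (263/3 - 60)·(83/9) = 255.1481.

255.15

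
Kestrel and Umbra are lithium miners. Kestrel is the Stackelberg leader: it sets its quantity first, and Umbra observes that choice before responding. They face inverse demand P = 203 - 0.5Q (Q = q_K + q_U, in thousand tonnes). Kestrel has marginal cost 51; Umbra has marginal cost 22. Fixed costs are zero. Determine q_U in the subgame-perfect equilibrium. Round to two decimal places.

119.50

The follower Umbra best-responds to any q_K: π_U = (203 - 0.5Q)q_U - 22q_U.
Follower FOC: 181 - (1/2)q_K - q_U = 0, so q_U(q_K) = (181 - (1/2)q_K).
The leader anticipates this reaction. Substituting into P = 203 - 0.5Q gives P = 225/2 - (1/4)q_K, so π_K = (225/2 - (1/4)q_K)q_K - 51q_K.
Maximising: ∂π_K/∂q_K = 123/2 - (1/2)q_K = 0, giving q_K = 123.
Then q_U = (181 - (1/2)·123) = 239/2.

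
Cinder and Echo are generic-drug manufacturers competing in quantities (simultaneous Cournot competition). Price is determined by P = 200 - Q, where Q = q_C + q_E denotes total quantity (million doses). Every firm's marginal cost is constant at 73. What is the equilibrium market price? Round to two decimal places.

Each firm earns π_i = (200 - Q)q_i - 73q_i.
First-order condition (treating rivals' output as given): 127 - 2q_i - q_j = 0.
By symmetry each firm produces the same amount; substituting q_j = q_i yields q_i = 127/3.
Total output Q = 254/3, so price P = 200 - 254/3 = 346/3.

115.33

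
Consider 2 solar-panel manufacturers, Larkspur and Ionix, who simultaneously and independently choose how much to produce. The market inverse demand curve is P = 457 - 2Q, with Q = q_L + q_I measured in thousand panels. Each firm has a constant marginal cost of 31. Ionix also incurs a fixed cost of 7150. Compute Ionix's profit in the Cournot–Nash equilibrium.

2932

Each firm earns π_i = (457 - 2Q)q_i - 31q_i.
First-order condition (treating rivals' output as given): 426 - 4q_i - 2q_j = 0.
By symmetry each firm produces the same amount; substituting q_j = q_i yields q_i = 426/6 = 71.
Price P = 457 - 2·142 = 173.
Ionix's profit: (173 - 31)·71 - 7150 = 2932.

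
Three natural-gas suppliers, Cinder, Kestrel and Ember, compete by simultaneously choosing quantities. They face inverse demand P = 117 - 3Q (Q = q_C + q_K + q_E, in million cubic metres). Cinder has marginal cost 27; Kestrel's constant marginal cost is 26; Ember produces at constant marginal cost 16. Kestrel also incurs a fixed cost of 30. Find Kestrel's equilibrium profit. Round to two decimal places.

110.08

Cinder's profit: π_C = (117 - 3Q)q_C - (27q_C). Setting ∂π_C/∂q_C = 0: 90 - 6q_C - 3(q_K + q_E) = 0.
Kestrel's profit: π_K = (117 - 3Q)q_K - (26q_K). Setting ∂π_K/∂q_K = 0: 91 - 6q_K - 3(q_C + q_E) = 0.
Ember's first-order condition: 101 - 6q_E - 3(q_C + q_K) = 0.
Adding the 3 conditions: 282 − 6Q − 6Q = 0, i.e. Q = 47/2.
Back-substituting: q_C = (90 − 141/2)/3 = 13/2, q_K = (91 − 141/2)/3 = 41/6, q_E = (101 − 141/2)/3 = 61/6.
Price P = 117 - 3·(47/2) = 93/2.
Kestrel's profit: (93/2 - 26)·(41/6) - 30 = 1321/12.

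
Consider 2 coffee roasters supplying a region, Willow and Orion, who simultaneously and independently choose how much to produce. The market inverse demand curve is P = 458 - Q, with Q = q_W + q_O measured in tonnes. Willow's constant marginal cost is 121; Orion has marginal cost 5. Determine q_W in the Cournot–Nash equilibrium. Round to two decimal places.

Willow's profit: π_W = (458 - Q)q_W - (121q_W). Setting ∂π_W/∂q_W = 0: 337 - 2q_W - (q_O) = 0.
Orion's first-order condition: 453 - 2q_O - (q_W) = 0.
Rearranging gives the reaction functions q_W = (337 - q_O)/2 and q_O = (453 - q_W)/2.
Solving the pair: q_W = 221/3, q_O = 569/3.

73.67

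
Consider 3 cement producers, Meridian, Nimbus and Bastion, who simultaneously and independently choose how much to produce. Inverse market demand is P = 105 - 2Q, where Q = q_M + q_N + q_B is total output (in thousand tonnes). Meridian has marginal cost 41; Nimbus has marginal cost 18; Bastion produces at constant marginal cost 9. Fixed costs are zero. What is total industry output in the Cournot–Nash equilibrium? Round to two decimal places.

30.88

Meridian's profit: π_M = (105 - 2Q)q_M - (41q_M). Setting ∂π_M/∂q_M = 0: 64 - 4q_M - 2(q_N + q_B) = 0.
Nimbus's profit: π_N = (105 - 2Q)q_N - (18q_N). Setting ∂π_N/∂q_N = 0: 87 - 4q_N - 2(q_M + q_B) = 0.
Bastion's first-order condition: 96 - 4q_B - 2(q_M + q_N) = 0.
Adding the 3 conditions: 247 − 4Q − 4Q = 0, i.e. Q = 247/8.
Back-substituting: q_M = (64 − 247/4)/2 = 9/8, q_N = (87 − 247/4)/2 = 101/8, q_B = (96 − 247/4)/2 = 137/8.
Total output Q = 9/8 + 101/8 + 137/8 = 247/8.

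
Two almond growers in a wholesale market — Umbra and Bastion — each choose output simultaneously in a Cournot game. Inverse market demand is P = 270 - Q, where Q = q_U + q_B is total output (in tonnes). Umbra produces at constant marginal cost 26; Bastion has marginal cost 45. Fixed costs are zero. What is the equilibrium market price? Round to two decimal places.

113.67

Umbra's profit: π_U = (270 - Q)q_U - (26q_U). Setting ∂π_U/∂q_U = 0: 244 - 2q_U - (q_B) = 0.
Bastion's profit: π_B = (270 - Q)q_B - (45q_B). Setting ∂π_B/∂q_B = 0: 225 - 2q_B - (q_U) = 0.
So q_U = (244 - q_B)/2 and q_B = (225 - q_U)/2.
Substituting one into the other gives q_U = 263/3 and q_B = 206/3.
Total output Q = 469/3, so price P = 270 - 469/3 = 341/3.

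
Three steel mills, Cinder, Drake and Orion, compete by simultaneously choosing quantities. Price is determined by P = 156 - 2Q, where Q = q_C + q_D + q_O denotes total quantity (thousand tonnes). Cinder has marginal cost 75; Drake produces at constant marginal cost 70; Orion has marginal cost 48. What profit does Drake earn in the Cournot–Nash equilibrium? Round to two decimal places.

148.78

Cinder's profit: π_C = (156 - 2Q)q_C - (75q_C). Setting ∂π_C/∂q_C = 0: 81 - 4q_C - 2(q_D + q_O) = 0.
Drake's first-order condition: 86 - 4q_D - 2(q_C + q_O) = 0.
Orion's first-order condition: 108 - 4q_O - 2(q_C + q_D) = 0.
Adding the 3 conditions: 275 − 4Q − 4Q = 0, i.e. Q = 275/8.
Back-substituting: q_C = (81 − 275/4)/2 = 49/8, q_D = (86 − 275/4)/2 = 69/8, q_O = (108 − 275/4)/2 = 157/8.
Price P = 156 - 2·(275/8) = 349/4.
Drake's profit: (349/4 - 70)·(69/8) = 148.7813.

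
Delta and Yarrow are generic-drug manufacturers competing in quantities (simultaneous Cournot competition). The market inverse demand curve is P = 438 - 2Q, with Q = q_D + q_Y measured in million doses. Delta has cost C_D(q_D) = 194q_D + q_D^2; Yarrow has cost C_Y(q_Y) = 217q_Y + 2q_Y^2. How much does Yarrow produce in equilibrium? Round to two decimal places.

19.05

Delta's profit: π_D = (438 - 2Q)q_D - (194q_D + q_D²). Setting ∂π_D/∂q_D = 0: 244 - 6q_D - 2(q_Y) = 0.
Yarrow's profit: π_Y = (438 - 2Q)q_Y - (217q_Y + 2q_Y²). Setting ∂π_Y/∂q_Y = 0: 221 - 8q_Y - 2(q_D) = 0.
Rearranging gives the reaction functions q_D = (244 - 2q_Y)/6 and q_Y = (221 - 2q_D)/8.
Solving the pair: q_D = 755/22, q_Y = 419/22.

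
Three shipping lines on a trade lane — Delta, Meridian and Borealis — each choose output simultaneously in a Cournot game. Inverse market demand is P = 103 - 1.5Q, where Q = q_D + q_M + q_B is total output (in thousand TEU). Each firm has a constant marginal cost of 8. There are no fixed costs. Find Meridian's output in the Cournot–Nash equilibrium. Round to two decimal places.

Each firm earns π_i = (103 - 1.5Q)q_i - 8q_i.
First-order condition (treating rivals' output as given): 95 - 3q_i - (3/2)·Σ_{j≠i} q_j = 0.
By symmetry each firm produces the same amount; substituting Σ_{j≠i} q_j = 2q_i yields q_i = 95/6.

15.83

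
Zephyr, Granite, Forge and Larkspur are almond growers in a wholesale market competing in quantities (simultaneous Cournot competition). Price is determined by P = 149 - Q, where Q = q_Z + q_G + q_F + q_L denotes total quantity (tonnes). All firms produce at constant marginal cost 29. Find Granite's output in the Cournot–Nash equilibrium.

A representative firm's profit is π_i = q_i(149 - Q) - 29q_i.
Setting ∂π_i/∂q_i = 0 with rivals' quantities fixed: 120 - 2q_i - Σ_{j≠i} q_j = 0.
By symmetry each firm produces the same amount; substituting Σ_{j≠i} q_j = 3q_i yields q_i = 120/5 = 24.

24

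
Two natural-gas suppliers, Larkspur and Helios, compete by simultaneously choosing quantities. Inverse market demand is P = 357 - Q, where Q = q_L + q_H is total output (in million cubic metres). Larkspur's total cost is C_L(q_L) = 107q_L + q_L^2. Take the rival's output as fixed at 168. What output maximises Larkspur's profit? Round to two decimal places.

With the rival's output fixed at 168, Larkspur's profit is π_L = (357 - 168 - q_L)q_L - (107q_L + q_L²) = (189 - q_L)q_L - (107q_L + q_L²).
∂π_L/∂q_L = 82 - 4q_L = 0, so q_L = 41/2.

20.50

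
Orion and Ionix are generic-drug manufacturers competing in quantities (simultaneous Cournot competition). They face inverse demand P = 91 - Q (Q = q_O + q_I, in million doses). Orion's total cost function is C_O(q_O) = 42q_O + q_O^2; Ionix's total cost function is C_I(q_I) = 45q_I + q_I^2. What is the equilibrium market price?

Orion's profit: π_O = (91 - Q)q_O - (42q_O + q_O²). Setting ∂π_O/∂q_O = 0: 49 - 4q_O - (q_I) = 0.
Ionix's first-order condition: 46 - 4q_I - (q_O) = 0.
Best responses: q_O = (49 - q_I)/4, q_I = (46 - q_O)/4.
Substituting one into the other gives q_O = 10 and q_I = 9.
Total output Q = 19, so price P = 91 - 19 = 72.

72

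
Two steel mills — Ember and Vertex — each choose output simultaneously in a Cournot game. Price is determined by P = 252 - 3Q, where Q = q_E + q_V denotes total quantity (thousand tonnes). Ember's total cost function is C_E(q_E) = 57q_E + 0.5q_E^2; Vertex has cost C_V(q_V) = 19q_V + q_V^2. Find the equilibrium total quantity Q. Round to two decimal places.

40.57

Ember's profit: π_E = (252 - 3Q)q_E - (57q_E + (1/2)q_E²). Setting ∂π_E/∂q_E = 0: 195 - 7q_E - 3(q_V) = 0.
Vertex's first-order condition: 233 - 8q_V - 3(q_E) = 0.
So q_E = (195 - 3q_V)/7 and q_V = (233 - 3q_E)/8.
Substituting one into the other gives q_E = 861/47 and q_V = 1046/47.
Total output Q = 861/47 + 1046/47 = 1907/47.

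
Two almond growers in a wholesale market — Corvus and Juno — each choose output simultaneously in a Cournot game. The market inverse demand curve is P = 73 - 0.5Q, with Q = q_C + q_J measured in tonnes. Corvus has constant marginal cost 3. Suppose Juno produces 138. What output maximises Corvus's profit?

With the rival's output fixed at 138, Corvus's profit is π_C = (73 - (1/2)·138 - (1/2)q_C)q_C - (3q_C) = (4 - (1/2)q_C)q_C - (3q_C).
∂π_C/∂q_C = 1 - q_C = 0, so q_C = 1.

1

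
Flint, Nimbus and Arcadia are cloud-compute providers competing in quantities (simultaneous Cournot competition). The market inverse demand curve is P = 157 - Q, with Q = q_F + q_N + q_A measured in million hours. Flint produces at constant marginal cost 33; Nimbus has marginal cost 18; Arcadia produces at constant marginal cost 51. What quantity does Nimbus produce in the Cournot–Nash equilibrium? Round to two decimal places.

46.75

Flint's profit: π_F = (157 - Q)q_F - (33q_F). Setting ∂π_F/∂q_F = 0: 124 - 2q_F - (q_N + q_A) = 0.
Nimbus's first-order condition: 139 - 2q_N - (q_F + q_A) = 0.
Arcadia's first-order condition: 106 - 2q_A - (q_F + q_N) = 0.
Adding the 3 first-order conditions: 369 − 4Q = 0, so Q = 369/4.
Back-substituting: q_F = (124 − 369/4) = 127/4, q_N = (139 − 369/4) = 187/4, q_A = (106 − 369/4) = 55/4.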